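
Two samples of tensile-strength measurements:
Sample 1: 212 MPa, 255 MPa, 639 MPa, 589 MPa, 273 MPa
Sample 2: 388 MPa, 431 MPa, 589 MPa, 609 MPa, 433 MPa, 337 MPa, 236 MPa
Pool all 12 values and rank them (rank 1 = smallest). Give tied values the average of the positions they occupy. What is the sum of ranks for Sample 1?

29.5

Sorted (ascending): 212, 236, 255, 273, 337, 388, 431, 433, 589, 589, 609, 639
The 2 values of 589 occupy positions 9–10 → average rank (9+10)/2 = 9.5.
Sample 1 values → pooled ranks: 212→1, 255→3, 639→12, 589→9.5, 273→4
Rank sum = 1 + 3 + 12 + 9.5 + 4 = 29.5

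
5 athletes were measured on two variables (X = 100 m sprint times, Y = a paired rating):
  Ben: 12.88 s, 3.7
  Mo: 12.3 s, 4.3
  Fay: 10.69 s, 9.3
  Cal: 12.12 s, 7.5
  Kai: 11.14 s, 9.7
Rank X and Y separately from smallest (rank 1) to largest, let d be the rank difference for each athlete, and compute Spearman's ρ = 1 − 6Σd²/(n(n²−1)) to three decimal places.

-0.900

Ranks of variable 1: 5, 4, 1, 3, 2
Ranks of variable 2: 1, 2, 4, 3, 5
d = r₁ − r₂: 4, 2, -3, 0, -3
d²: 16, 4, 9, 0, 9; Σd² = 38
ρ = 1 − 6·38/(5·24) = 1 − 228/120 = -0.900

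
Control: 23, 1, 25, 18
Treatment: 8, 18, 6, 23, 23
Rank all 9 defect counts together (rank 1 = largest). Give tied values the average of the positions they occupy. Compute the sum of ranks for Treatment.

Sorted (descending): 25, 23, 23, 23, 18, 18, 8, 6, 1
The 3 values of 23 occupy positions 2–4 → average rank 3.
The 2 values of 18 occupy positions 5–6 → average rank (5+6)/2 = 5.5.
Treatment values → pooled ranks: 8→7, 18→5.5, 6→8, 23→3, 23→3
Rank sum = 7 + 5.5 + 8 + 3 + 3 = 26.5

26.5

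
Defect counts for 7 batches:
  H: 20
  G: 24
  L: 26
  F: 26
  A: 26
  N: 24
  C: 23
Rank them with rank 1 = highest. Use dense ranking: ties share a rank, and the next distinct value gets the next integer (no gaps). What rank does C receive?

Sorted (descending): 26, 26, 26, 24, 24, 23, 20
The 3 values of 26 share dense rank 1.
The 2 values of 24 share dense rank 2.
Remaining distinct values take the next consecutive integers.
C has value 23 → rank 3.

3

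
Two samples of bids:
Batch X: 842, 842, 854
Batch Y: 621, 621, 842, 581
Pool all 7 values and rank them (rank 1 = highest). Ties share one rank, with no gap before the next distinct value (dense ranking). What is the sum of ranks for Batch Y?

12

Sorted (descending): 854, 842, 842, 842, 621, 621, 581
The 3 values of 842 share dense rank 2.
The 2 values of 621 share dense rank 3.
Remaining distinct values take the next consecutive integers.
Batch Y values → pooled ranks: 621→3, 621→3, 842→2, 581→4
Rank sum = 3 + 3 + 2 + 4 = 12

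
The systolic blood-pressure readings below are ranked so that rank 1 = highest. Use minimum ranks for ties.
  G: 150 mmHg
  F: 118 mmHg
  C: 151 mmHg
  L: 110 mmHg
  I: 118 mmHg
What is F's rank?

3

Sorted (descending): 151, 150, 118, 118, 110
The 2 values of 118 occupy positions 3–4 → each gets rank 3.
F has value 118 mmHg → rank 3.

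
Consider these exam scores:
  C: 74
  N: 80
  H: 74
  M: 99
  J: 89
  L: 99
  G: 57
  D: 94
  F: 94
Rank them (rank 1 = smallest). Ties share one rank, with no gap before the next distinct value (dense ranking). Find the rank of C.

Sorted (ascending): 57, 74, 74, 80, 89, 94, 94, 99, 99
The 2 values of 74 share dense rank 2.
The 2 values of 94 share dense rank 5.
The 2 values of 99 share dense rank 6.
Remaining distinct values take the next consecutive integers.
C has value 74 → rank 2.

2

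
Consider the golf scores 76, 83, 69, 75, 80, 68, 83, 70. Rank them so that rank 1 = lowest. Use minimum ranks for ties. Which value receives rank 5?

76

Sorted (ascending): 68, 69, 70, 75, 76, 80, 83, 83
The 2 values of 83 occupy positions 7–8 → each gets rank 7.
Rank 5 → value 76.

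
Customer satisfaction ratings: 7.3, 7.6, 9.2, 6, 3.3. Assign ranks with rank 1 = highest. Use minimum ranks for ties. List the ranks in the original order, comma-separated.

3, 2, 1, 4, 5

Sorted (descending): 9.2, 7.6, 7.3, 6, 3.3
No ties — each value takes its position as its rank.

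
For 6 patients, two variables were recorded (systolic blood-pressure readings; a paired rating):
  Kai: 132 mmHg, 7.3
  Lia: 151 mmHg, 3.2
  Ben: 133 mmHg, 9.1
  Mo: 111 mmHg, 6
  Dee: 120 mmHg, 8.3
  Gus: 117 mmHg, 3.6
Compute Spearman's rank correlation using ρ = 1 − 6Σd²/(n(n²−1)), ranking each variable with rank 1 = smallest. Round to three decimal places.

0.029

Ranks of variable 1: 4, 6, 5, 1, 3, 2
Ranks of variable 2: 4, 1, 6, 3, 5, 2
d = r₁ − r₂: 0, 5, -1, -2, -2, 0
d²: 0, 25, 1, 4, 4, 0; Σd² = 34
ρ = 1 − 6·34/(6·35) = 1 − 204/210 = 0.029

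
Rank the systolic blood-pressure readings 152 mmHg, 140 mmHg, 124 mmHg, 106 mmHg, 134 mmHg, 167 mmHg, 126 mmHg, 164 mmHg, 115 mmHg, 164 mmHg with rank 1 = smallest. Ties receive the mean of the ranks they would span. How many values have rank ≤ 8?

7

Sorted (ascending): 106, 115, 124, 126, 134, 140, 152, 164, 164, 167
The 2 values of 164 occupy positions 8–9 → average rank (8+9)/2 = 8.5.
Ranks ≤ 8: {1, 2, 3, 4, 5, 6, 7} → 7 values.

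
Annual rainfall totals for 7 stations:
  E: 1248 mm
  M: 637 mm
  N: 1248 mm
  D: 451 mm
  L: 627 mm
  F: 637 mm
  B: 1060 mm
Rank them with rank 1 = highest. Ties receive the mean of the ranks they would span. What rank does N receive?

1.5

Sorted (descending): 1248, 1248, 1060, 637, 637, 627, 451
The 2 values of 1248 occupy positions 1–2 → average rank (1+2)/2 = 1.5.
The 2 values of 637 occupy positions 4–5 → average rank (4+5)/2 = 4.5.
N has value 1248 mm → rank 1.5.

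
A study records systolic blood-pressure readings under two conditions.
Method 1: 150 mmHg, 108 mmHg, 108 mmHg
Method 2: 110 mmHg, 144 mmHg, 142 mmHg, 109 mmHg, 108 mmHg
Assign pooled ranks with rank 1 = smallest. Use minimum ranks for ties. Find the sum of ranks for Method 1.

10

Sorted (ascending): 108, 108, 108, 109, 110, 142, 144, 150
The 3 values of 108 occupy positions 1–3 → each gets rank 1.
Method 1 values → pooled ranks: 150→8, 108→1, 108→1
Rank sum = 8 + 1 + 1 = 10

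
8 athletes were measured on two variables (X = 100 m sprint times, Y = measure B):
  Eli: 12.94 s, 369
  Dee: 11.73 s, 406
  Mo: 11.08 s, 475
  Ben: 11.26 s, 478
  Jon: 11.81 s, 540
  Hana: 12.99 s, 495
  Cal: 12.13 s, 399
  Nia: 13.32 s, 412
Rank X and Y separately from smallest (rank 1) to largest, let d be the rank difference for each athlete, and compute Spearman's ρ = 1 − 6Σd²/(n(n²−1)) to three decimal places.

Ranks of variable 1: 6, 3, 1, 2, 4, 7, 5, 8
Ranks of variable 2: 1, 3, 5, 6, 8, 7, 2, 4
d = r₁ − r₂: 5, 0, -4, -4, -4, 0, 3, 4
d²: 25, 0, 16, 16, 16, 0, 9, 16; Σd² = 98
ρ = 1 − 6·98/(8·63) = 1 − 588/504 = -0.167

-0.167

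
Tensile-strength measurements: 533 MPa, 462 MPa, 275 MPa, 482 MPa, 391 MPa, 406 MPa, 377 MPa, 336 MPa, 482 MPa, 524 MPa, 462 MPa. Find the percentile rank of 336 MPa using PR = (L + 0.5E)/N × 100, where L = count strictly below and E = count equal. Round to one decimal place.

N = 11.
Strictly below 336: 1. Equal to 336: 1.
PR = (1 + 0.5·1)/11 × 100 = 13.6

13.6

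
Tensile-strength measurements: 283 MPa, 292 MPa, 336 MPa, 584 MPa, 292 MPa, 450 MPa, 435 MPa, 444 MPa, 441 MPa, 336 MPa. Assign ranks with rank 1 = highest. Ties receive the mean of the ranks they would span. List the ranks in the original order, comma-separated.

10, 8.5, 6.5, 1, 8.5, 2, 5, 3, 4, 6.5

Sorted (descending): 584, 450, 444, 441, 435, 336, 336, 292, 292, 283
The 2 values of 336 occupy positions 6–7 → average rank (6+7)/2 = 6.5.
The 2 values of 292 occupy positions 8–9 → average rank (8+9)/2 = 8.5.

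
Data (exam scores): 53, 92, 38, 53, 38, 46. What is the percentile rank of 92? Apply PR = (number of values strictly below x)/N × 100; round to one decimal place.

N = 6.
Strictly below 92: 5. Equal to 92: 1.
PR = 5/6 × 100 = 83.3

83.3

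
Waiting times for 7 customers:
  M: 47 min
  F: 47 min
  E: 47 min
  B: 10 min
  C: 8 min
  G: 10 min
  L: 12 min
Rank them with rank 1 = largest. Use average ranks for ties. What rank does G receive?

5.5

Sorted (descending): 47, 47, 47, 12, 10, 10, 8
The 3 values of 47 occupy positions 1–3 → average rank 2.
The 2 values of 10 occupy positions 5–6 → average rank (5+6)/2 = 5.5.
G has value 10 min → rank 5.5.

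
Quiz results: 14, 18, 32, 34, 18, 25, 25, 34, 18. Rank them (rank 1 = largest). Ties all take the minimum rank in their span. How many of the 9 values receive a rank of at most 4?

Sorted (descending): 34, 34, 32, 25, 25, 18, 18, 18, 14
The 2 values of 34 occupy positions 1–2 → each gets rank 1.
The 2 values of 25 occupy positions 4–5 → each gets rank 4.
The 3 values of 18 occupy positions 6–8 → each gets rank 6.
Ranks ≤ 4: {1, 1, 3, 4, 4} → 5 values.

5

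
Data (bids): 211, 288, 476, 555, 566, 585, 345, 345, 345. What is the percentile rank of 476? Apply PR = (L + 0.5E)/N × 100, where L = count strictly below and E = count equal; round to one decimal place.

N = 9.
Strictly below 476: 5. Equal to 476: 1.
PR = (5 + 0.5·1)/9 × 100 = 61.1

61.1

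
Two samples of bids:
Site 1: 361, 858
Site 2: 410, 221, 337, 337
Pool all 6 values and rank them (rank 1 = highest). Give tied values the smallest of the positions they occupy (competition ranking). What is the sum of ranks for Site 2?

16

Sorted (descending): 858, 410, 361, 337, 337, 221
The 2 values of 337 occupy positions 4–5 → each gets rank 4.
Site 2 values → pooled ranks: 410→2, 221→6, 337→4, 337→4
Rank sum = 2 + 6 + 4 + 4 = 16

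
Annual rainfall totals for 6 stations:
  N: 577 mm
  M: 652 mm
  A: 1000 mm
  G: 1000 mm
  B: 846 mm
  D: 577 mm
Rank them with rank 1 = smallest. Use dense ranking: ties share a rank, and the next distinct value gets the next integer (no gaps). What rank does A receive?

Sorted (ascending): 577, 577, 652, 846, 1000, 1000
The 2 values of 577 share dense rank 1.
The 2 values of 1000 share dense rank 4.
Remaining distinct values take the next consecutive integers.
A has value 1000 mm → rank 4.

4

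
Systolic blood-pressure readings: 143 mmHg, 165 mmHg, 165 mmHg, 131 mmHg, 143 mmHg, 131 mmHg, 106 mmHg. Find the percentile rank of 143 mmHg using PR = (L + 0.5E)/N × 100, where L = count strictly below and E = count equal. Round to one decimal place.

N = 7.
Strictly below 143: 3. Equal to 143: 2.
PR = (3 + 0.5·2)/7 × 100 = 57.1

57.1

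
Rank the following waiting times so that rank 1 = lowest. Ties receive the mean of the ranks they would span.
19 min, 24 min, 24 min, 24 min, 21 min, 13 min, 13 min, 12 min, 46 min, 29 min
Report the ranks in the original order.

Sorted (ascending): 12, 13, 13, 19, 21, 24, 24, 24, 29, 46
The 2 values of 13 occupy positions 2–3 → average rank (2+3)/2 = 2.5.
The 3 values of 24 occupy positions 6–8 → average rank 7.

4, 7, 7, 7, 5, 2.5, 2.5, 1, 10, 9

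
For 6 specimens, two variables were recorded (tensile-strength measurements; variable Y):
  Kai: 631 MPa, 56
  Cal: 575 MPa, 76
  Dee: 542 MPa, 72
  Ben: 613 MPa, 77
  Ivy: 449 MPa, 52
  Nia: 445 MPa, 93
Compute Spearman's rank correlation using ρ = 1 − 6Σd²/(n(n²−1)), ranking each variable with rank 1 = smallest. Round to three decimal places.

-0.200

Ranks of variable 1: 6, 4, 3, 5, 2, 1
Ranks of variable 2: 2, 4, 3, 5, 1, 6
d = r₁ − r₂: 4, 0, 0, 0, 1, -5
d²: 16, 0, 0, 0, 1, 25; Σd² = 42
ρ = 1 − 6·42/(6·35) = 1 − 252/210 = -0.200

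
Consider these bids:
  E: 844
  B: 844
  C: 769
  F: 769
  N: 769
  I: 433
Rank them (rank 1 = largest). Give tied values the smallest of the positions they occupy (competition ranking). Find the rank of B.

1

Sorted (descending): 844, 844, 769, 769, 769, 433
The 2 values of 844 occupy positions 1–2 → each gets rank 1.
The 3 values of 769 occupy positions 3–5 → each gets rank 3.
B has value 844 → rank 1.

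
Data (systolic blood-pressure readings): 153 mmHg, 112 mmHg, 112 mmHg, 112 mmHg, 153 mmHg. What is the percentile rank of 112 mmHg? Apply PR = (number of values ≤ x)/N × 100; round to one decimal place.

60.0

N = 5.
Strictly below 112: 0. Equal to 112: 3.
PR = 3/5 × 100 = 60.0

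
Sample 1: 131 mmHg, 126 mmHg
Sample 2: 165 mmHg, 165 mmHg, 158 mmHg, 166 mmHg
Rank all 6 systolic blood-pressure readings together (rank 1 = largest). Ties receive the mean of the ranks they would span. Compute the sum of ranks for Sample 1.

11

Sorted (descending): 166, 165, 165, 158, 131, 126
The 2 values of 165 occupy positions 2–3 → average rank (2+3)/2 = 2.5.
Sample 1 values → pooled ranks: 131→5, 126→6
Rank sum = 5 + 6 = 11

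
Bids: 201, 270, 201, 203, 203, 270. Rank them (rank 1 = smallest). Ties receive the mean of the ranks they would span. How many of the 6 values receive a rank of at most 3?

2

Sorted (ascending): 201, 201, 203, 203, 270, 270
The 2 values of 201 occupy positions 1–2 → average rank (1+2)/2 = 1.5.
The 2 values of 203 occupy positions 3–4 → average rank (3+4)/2 = 3.5.
The 2 values of 270 occupy positions 5–6 → average rank (5+6)/2 = 5.5.
Ranks ≤ 3: {1.5, 1.5} → 2 values.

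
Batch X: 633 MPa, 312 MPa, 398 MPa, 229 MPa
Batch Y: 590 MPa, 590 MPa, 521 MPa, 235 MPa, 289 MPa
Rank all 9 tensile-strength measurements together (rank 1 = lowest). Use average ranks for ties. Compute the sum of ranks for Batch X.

19

Sorted (ascending): 229, 235, 289, 312, 398, 521, 590, 590, 633
The 2 values of 590 occupy positions 7–8 → average rank (7+8)/2 = 7.5.
Batch X values → pooled ranks: 633→9, 312→4, 398→5, 229→1
Rank sum = 9 + 4 + 5 + 1 = 19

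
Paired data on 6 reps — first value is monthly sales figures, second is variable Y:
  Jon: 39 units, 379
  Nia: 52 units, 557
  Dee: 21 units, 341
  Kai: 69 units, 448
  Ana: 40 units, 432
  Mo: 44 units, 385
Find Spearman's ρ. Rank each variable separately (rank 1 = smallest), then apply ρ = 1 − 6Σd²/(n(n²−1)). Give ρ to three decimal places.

Ranks of variable 1: 2, 5, 1, 6, 3, 4
Ranks of variable 2: 2, 6, 1, 5, 4, 3
d = r₁ − r₂: 0, -1, 0, 1, -1, 1
d²: 0, 1, 0, 1, 1, 1; Σd² = 4
ρ = 1 − 6·4/(6·35) = 1 − 24/210 = 0.886

0.886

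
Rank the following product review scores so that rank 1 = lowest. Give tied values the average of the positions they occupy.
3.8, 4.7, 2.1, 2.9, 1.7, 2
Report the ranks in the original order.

Sorted (ascending): 1.7, 2, 2.1, 2.9, 3.8, 4.7
No ties — each value takes its position as its rank.

5, 6, 3, 4, 1, 2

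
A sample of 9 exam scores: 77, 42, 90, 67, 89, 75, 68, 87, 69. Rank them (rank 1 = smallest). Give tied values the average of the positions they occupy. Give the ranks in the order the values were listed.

6, 1, 9, 2, 8, 5, 3, 7, 4

Sorted (ascending): 42, 67, 68, 69, 75, 77, 87, 89, 90
No ties — each value takes its position as its rank.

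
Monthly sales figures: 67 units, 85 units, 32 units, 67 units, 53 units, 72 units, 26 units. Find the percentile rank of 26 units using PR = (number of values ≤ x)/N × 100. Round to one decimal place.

14.3

N = 7.
Strictly below 26: 0. Equal to 26: 1.
PR = 1/7 × 100 = 14.3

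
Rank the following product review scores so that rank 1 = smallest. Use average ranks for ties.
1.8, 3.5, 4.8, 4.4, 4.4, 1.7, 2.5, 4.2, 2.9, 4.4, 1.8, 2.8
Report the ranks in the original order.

Sorted (ascending): 1.7, 1.8, 1.8, 2.5, 2.8, 2.9, 3.5, 4.2, 4.4, 4.4, 4.4, 4.8
The 2 values of 1.8 occupy positions 2–3 → average rank (2+3)/2 = 2.5.
The 3 values of 4.4 occupy positions 9–11 → average rank 10.

2.5, 7, 12, 10, 10, 1, 4, 8, 6, 10, 2.5, 5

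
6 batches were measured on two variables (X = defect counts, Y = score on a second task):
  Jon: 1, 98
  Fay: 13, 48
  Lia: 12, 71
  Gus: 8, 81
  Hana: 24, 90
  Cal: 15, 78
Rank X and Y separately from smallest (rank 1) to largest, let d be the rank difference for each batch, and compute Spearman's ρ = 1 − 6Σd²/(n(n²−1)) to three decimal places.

-0.257

Ranks of variable 1: 1, 4, 3, 2, 6, 5
Ranks of variable 2: 6, 1, 2, 4, 5, 3
d = r₁ − r₂: -5, 3, 1, -2, 1, 2
d²: 25, 9, 1, 4, 1, 4; Σd² = 44
ρ = 1 − 6·44/(6·35) = 1 − 264/210 = -0.257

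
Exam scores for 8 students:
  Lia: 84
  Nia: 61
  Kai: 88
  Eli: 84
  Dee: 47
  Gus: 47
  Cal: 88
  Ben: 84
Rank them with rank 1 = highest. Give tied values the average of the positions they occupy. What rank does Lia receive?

Sorted (descending): 88, 88, 84, 84, 84, 61, 47, 47
The 2 values of 88 occupy positions 1–2 → average rank (1+2)/2 = 1.5.
The 3 values of 84 occupy positions 3–5 → average rank 4.
The 2 values of 47 occupy positions 7–8 → average rank (7+8)/2 = 7.5.
Lia has value 84 → rank 4.

4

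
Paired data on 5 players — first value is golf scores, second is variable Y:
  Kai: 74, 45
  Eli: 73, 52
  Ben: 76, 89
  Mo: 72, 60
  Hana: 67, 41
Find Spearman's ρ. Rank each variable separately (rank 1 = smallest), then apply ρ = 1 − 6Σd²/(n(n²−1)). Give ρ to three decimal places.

Ranks of variable 1: 4, 3, 5, 2, 1
Ranks of variable 2: 2, 3, 5, 4, 1
d = r₁ − r₂: 2, 0, 0, -2, 0
d²: 4, 0, 0, 4, 0; Σd² = 8
ρ = 1 − 6·8/(5·24) = 1 − 48/120 = 0.600

0.600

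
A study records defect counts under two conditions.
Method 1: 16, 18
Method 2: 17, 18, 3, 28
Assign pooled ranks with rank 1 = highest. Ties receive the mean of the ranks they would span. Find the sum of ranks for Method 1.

7.5

Sorted (descending): 28, 18, 18, 17, 16, 3
The 2 values of 18 occupy positions 2–3 → average rank (2+3)/2 = 2.5.
Method 1 values → pooled ranks: 16→5, 18→2.5
Rank sum = 5 + 2.5 = 7.5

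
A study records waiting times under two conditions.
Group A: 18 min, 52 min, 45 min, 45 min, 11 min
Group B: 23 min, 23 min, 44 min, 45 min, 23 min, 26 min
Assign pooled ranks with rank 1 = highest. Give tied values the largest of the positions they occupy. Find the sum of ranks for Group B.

42

Sorted (descending): 52, 45, 45, 45, 44, 26, 23, 23, 23, 18, 11
The 3 values of 45 occupy positions 2–4 → each gets rank 4.
The 3 values of 23 occupy positions 7–9 → each gets rank 9.
Group B values → pooled ranks: 23→9, 23→9, 44→5, 45→4, 23→9, 26→6
Rank sum = 9 + 9 + 5 + 4 + 9 + 6 = 42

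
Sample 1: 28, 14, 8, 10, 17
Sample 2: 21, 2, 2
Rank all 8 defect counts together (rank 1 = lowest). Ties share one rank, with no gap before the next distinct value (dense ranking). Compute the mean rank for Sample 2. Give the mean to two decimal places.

2.67

Sorted (ascending): 2, 2, 8, 10, 14, 17, 21, 28
The 2 values of 2 share dense rank 1.
Remaining distinct values take the next consecutive integers.
Sample 2 values → pooled ranks: 21→6, 2→1, 2→1
Mean rank = (6 + 1 + 1) / 3 = 2.67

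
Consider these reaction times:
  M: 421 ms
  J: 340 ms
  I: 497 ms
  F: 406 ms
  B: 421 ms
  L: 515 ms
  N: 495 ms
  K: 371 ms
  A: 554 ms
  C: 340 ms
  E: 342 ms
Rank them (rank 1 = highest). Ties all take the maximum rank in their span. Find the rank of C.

11

Sorted (descending): 554, 515, 497, 495, 421, 421, 406, 371, 342, 340, 340
The 2 values of 421 occupy positions 5–6 → each gets rank 6.
The 2 values of 340 occupy positions 10–11 → each gets rank 11.
C has value 340 ms → rank 11.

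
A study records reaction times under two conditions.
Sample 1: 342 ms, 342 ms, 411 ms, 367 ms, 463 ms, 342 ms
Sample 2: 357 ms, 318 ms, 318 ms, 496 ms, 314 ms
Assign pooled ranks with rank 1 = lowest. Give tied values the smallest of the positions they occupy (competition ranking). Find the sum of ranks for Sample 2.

23

Sorted (ascending): 314, 318, 318, 342, 342, 342, 357, 367, 411, 463, 496
The 2 values of 318 occupy positions 2–3 → each gets rank 2.
The 3 values of 342 occupy positions 4–6 → each gets rank 4.
Sample 2 values → pooled ranks: 357→7, 318→2, 318→2, 496→11, 314→1
Rank sum = 7 + 2 + 2 + 11 + 1 = 23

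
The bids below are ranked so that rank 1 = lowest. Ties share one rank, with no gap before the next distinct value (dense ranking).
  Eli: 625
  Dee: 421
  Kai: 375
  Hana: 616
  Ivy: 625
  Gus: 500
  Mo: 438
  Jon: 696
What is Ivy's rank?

6

Sorted (ascending): 375, 421, 438, 500, 616, 625, 625, 696
The 2 values of 625 share dense rank 6.
Remaining distinct values take the next consecutive integers.
Ivy has value 625 → rank 6.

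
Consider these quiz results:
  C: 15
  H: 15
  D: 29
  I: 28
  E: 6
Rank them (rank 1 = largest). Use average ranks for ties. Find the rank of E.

5

Sorted (descending): 29, 28, 15, 15, 6
The 2 values of 15 occupy positions 3–4 → average rank (3+4)/2 = 3.5.
E has value 6 → rank 5.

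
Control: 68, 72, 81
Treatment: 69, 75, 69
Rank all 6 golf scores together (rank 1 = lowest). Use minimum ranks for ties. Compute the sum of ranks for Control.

Sorted (ascending): 68, 69, 69, 72, 75, 81
The 2 values of 69 occupy positions 2–3 → each gets rank 2.
Control values → pooled ranks: 68→1, 72→4, 81→6
Rank sum = 1 + 4 + 6 = 11

11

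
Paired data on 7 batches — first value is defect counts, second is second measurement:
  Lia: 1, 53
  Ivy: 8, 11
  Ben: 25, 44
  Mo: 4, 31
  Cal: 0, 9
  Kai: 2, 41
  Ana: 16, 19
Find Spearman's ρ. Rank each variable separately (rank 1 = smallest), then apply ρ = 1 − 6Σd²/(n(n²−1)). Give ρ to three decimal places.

Ranks of variable 1: 2, 5, 7, 4, 1, 3, 6
Ranks of variable 2: 7, 2, 6, 4, 1, 5, 3
d = r₁ − r₂: -5, 3, 1, 0, 0, -2, 3
d²: 25, 9, 1, 0, 0, 4, 9; Σd² = 48
ρ = 1 − 6·48/(7·48) = 1 − 288/336 = 0.143

0.143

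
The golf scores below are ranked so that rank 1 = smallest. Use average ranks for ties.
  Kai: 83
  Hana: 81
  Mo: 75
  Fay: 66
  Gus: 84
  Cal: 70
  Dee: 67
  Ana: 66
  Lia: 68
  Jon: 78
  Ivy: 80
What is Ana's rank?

Sorted (ascending): 66, 66, 67, 68, 70, 75, 78, 80, 81, 83, 84
The 2 values of 66 occupy positions 1–2 → average rank (1+2)/2 = 1.5.
Ana has value 66 → rank 1.5.

1.5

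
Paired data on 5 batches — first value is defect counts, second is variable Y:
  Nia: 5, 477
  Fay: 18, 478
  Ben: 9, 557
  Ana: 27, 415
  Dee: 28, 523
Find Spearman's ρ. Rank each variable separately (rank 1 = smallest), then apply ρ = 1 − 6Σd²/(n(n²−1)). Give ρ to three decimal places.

Ranks of variable 1: 1, 3, 2, 4, 5
Ranks of variable 2: 2, 3, 5, 1, 4
d = r₁ − r₂: -1, 0, -3, 3, 1
d²: 1, 0, 9, 9, 1; Σd² = 20
ρ = 1 − 6·20/(5·24) = 1 − 120/120 = 0.000

0.000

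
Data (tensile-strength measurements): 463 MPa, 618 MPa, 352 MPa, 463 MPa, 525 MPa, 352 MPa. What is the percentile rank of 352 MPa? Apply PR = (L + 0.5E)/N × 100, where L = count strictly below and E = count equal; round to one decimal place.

16.7

N = 6.
Strictly below 352: 0. Equal to 352: 2.
PR = (0 + 0.5·2)/6 × 100 = 16.7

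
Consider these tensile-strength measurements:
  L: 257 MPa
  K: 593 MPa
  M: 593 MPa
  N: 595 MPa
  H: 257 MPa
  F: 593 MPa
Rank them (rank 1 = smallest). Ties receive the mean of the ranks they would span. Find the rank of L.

Sorted (ascending): 257, 257, 593, 593, 593, 595
The 2 values of 257 occupy positions 1–2 → average rank (1+2)/2 = 1.5.
The 3 values of 593 occupy positions 3–5 → average rank 4.
L has value 257 MPa → rank 1.5.

1.5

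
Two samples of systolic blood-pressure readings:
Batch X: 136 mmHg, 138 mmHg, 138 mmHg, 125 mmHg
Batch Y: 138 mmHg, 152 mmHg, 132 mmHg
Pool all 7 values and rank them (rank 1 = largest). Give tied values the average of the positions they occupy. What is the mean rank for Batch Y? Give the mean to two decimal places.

3.33

Sorted (descending): 152, 138, 138, 138, 136, 132, 125
The 3 values of 138 occupy positions 2–4 → average rank 3.
Batch Y values → pooled ranks: 138→3, 152→1, 132→6
Mean rank = (3 + 1 + 6) / 3 = 3.33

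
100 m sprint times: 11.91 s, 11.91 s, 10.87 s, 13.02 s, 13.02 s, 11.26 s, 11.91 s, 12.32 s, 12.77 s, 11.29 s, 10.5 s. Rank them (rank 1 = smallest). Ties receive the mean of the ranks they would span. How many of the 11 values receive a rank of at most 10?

Sorted (ascending): 10.5, 10.87, 11.26, 11.29, 11.91, 11.91, 11.91, 12.32, 12.77, 13.02, 13.02
The 3 values of 11.91 occupy positions 5–7 → average rank 6.
The 2 values of 13.02 occupy positions 10–11 → average rank (10+11)/2 = 10.5.
Ranks ≤ 10: {1, 2, 3, 4, 6, 6, 6, 8, 9} → 9 values.

9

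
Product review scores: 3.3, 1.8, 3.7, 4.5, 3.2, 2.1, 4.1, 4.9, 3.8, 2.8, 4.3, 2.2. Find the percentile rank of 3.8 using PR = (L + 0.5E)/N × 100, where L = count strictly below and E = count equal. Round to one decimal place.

N = 12.
Strictly below 3.8: 7. Equal to 3.8: 1.
PR = (7 + 0.5·1)/12 × 100 = 62.5

62.5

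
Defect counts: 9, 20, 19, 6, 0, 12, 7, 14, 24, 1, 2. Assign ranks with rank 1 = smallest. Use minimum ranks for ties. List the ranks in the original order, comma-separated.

6, 10, 9, 4, 1, 7, 5, 8, 11, 2, 3

Sorted (ascending): 0, 1, 2, 6, 7, 9, 12, 14, 19, 20, 24
No ties — each value takes its position as its rank.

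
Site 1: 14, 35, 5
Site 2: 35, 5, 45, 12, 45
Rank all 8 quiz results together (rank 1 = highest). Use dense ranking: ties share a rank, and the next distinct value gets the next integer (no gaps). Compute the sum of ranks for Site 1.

10

Sorted (descending): 45, 45, 35, 35, 14, 12, 5, 5
The 2 values of 45 share dense rank 1.
The 2 values of 35 share dense rank 2.
The 2 values of 5 share dense rank 5.
Remaining distinct values take the next consecutive integers.
Site 1 values → pooled ranks: 14→3, 35→2, 5→5
Rank sum = 3 + 2 + 5 = 10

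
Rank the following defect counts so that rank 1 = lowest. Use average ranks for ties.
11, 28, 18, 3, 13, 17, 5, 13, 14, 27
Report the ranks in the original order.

Sorted (ascending): 3, 5, 11, 13, 13, 14, 17, 18, 27, 28
The 2 values of 13 occupy positions 4–5 → average rank (4+5)/2 = 4.5.

3, 10, 8, 1, 4.5, 7, 2, 4.5, 6, 9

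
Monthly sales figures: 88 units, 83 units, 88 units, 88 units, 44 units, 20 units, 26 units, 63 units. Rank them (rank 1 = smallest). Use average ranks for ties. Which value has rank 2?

26

Sorted (ascending): 20, 26, 44, 63, 83, 88, 88, 88
The 3 values of 88 occupy positions 6–8 → average rank 7.
Rank 2 → value 26.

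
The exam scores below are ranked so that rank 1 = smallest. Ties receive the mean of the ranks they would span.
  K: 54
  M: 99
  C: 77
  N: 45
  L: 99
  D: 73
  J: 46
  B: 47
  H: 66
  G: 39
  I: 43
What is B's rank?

Sorted (ascending): 39, 43, 45, 46, 47, 54, 66, 73, 77, 99, 99
The 2 values of 99 occupy positions 10–11 → average rank (10+11)/2 = 10.5.
B has value 47 → rank 5.

5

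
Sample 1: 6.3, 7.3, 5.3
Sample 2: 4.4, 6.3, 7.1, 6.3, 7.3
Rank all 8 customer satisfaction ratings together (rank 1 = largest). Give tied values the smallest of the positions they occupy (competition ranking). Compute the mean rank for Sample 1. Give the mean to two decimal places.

4.00

Sorted (descending): 7.3, 7.3, 7.1, 6.3, 6.3, 6.3, 5.3, 4.4
The 2 values of 7.3 occupy positions 1–2 → each gets rank 1.
The 3 values of 6.3 occupy positions 4–6 → each gets rank 4.
Sample 1 values → pooled ranks: 6.3→4, 7.3→1, 5.3→7
Mean rank = (4 + 1 + 7) / 3 = 4.00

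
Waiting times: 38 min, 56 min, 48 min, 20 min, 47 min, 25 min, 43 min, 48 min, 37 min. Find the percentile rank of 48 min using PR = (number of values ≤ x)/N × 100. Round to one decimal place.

88.9

N = 9.
Strictly below 48: 6. Equal to 48: 2.
PR = 8/9 × 100 = 88.9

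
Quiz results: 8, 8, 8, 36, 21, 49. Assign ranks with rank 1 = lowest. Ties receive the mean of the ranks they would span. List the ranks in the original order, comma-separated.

2, 2, 2, 5, 4, 6

Sorted (ascending): 8, 8, 8, 21, 36, 49
The 3 values of 8 occupy positions 1–3 → average rank 2.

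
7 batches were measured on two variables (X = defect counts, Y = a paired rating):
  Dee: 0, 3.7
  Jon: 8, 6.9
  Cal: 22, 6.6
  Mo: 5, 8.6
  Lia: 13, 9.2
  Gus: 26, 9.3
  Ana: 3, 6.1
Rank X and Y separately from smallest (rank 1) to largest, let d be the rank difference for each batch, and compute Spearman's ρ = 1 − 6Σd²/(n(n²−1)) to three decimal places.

0.750

Ranks of variable 1: 1, 4, 6, 3, 5, 7, 2
Ranks of variable 2: 1, 4, 3, 5, 6, 7, 2
d = r₁ − r₂: 0, 0, 3, -2, -1, 0, 0
d²: 0, 0, 9, 4, 1, 0, 0; Σd² = 14
ρ = 1 − 6·14/(7·48) = 1 − 84/336 = 0.750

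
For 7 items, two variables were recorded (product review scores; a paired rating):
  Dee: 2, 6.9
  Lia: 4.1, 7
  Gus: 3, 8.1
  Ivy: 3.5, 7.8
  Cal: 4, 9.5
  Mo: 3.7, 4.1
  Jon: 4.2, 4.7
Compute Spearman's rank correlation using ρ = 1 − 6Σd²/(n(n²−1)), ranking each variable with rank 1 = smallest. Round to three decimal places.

-0.179

Ranks of variable 1: 1, 6, 2, 3, 5, 4, 7
Ranks of variable 2: 3, 4, 6, 5, 7, 1, 2
d = r₁ − r₂: -2, 2, -4, -2, -2, 3, 5
d²: 4, 4, 16, 4, 4, 9, 25; Σd² = 66
ρ = 1 − 6·66/(7·48) = 1 − 396/336 = -0.179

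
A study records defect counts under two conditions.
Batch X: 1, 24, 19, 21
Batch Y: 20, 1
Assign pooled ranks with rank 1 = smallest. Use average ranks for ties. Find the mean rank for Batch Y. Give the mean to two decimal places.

2.75

Sorted (ascending): 1, 1, 19, 20, 21, 24
The 2 values of 1 occupy positions 1–2 → average rank (1+2)/2 = 1.5.
Batch Y values → pooled ranks: 20→4, 1→1.5
Mean rank = (4 + 1.5) / 2 = 2.75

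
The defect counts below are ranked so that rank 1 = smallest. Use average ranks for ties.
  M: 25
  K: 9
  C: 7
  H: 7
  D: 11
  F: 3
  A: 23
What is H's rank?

Sorted (ascending): 3, 7, 7, 9, 11, 23, 25
The 2 values of 7 occupy positions 2–3 → average rank (2+3)/2 = 2.5.
H has value 7 → rank 2.5.

2.5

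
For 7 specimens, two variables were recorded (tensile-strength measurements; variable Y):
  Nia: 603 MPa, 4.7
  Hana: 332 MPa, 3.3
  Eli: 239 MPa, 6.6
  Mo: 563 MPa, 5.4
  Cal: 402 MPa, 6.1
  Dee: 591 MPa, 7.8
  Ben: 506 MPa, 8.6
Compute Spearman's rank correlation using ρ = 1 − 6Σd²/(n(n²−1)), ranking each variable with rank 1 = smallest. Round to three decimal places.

Ranks of variable 1: 7, 2, 1, 5, 3, 6, 4
Ranks of variable 2: 2, 1, 5, 3, 4, 6, 7
d = r₁ − r₂: 5, 1, -4, 2, -1, 0, -3
d²: 25, 1, 16, 4, 1, 0, 9; Σd² = 56
ρ = 1 − 6·56/(7·48) = 1 − 336/336 = 0.000

0.000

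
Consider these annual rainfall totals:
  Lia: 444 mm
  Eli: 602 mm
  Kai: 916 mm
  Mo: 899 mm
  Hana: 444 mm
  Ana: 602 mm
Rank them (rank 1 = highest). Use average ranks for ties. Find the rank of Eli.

3.5

Sorted (descending): 916, 899, 602, 602, 444, 444
The 2 values of 602 occupy positions 3–4 → average rank (3+4)/2 = 3.5.
The 2 values of 444 occupy positions 5–6 → average rank (5+6)/2 = 5.5.
Eli has value 602 mm → rank 3.5.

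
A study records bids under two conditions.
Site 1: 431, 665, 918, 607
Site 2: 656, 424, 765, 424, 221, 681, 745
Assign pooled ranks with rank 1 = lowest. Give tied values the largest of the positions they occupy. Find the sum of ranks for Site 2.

40

Sorted (ascending): 221, 424, 424, 431, 607, 656, 665, 681, 745, 765, 918
The 2 values of 424 occupy positions 2–3 → each gets rank 3.
Site 2 values → pooled ranks: 656→6, 424→3, 765→10, 424→3, 221→1, 681→8, 745→9
Rank sum = 6 + 3 + 10 + 3 + 1 + 8 + 9 = 40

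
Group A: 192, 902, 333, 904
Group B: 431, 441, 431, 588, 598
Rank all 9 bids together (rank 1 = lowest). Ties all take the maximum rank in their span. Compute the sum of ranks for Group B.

26

Sorted (ascending): 192, 333, 431, 431, 441, 588, 598, 902, 904
The 2 values of 431 occupy positions 3–4 → each gets rank 4.
Group B values → pooled ranks: 431→4, 441→5, 431→4, 588→6, 598→7
Rank sum = 4 + 5 + 4 + 6 + 7 = 26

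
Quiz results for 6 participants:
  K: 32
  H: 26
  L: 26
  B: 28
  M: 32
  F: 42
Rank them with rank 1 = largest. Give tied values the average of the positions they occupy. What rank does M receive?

2.5

Sorted (descending): 42, 32, 32, 28, 26, 26
The 2 values of 32 occupy positions 2–3 → average rank (2+3)/2 = 2.5.
The 2 values of 26 occupy positions 5–6 → average rank (5+6)/2 = 5.5.
M has value 32 → rank 2.5.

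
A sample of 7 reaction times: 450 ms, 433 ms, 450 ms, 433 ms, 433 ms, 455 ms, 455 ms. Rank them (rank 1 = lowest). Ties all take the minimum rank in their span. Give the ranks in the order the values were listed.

4, 1, 4, 1, 1, 6, 6

Sorted (ascending): 433, 433, 433, 450, 450, 455, 455
The 3 values of 433 occupy positions 1–3 → each gets rank 1.
The 2 values of 450 occupy positions 4–5 → each gets rank 4.
The 2 values of 455 occupy positions 6–7 → each gets rank 6.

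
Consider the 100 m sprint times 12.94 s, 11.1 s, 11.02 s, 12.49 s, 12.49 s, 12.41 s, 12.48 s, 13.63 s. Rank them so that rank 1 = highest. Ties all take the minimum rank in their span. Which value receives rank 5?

12.48

Sorted (descending): 13.63, 12.94, 12.49, 12.49, 12.48, 12.41, 11.1, 11.02
The 2 values of 12.49 occupy positions 3–4 → each gets rank 3.
Rank 5 → value 12.48.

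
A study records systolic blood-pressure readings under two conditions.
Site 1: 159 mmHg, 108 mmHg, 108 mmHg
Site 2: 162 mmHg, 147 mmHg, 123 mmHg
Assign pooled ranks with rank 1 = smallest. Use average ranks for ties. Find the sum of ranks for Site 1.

8

Sorted (ascending): 108, 108, 123, 147, 159, 162
The 2 values of 108 occupy positions 1–2 → average rank (1+2)/2 = 1.5.
Site 1 values → pooled ranks: 159→5, 108→1.5, 108→1.5
Rank sum = 5 + 1.5 + 1.5 = 8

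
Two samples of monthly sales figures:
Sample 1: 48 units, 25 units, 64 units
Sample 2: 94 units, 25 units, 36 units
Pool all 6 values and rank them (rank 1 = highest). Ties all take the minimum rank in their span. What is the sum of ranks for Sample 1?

Sorted (descending): 94, 64, 48, 36, 25, 25
The 2 values of 25 occupy positions 5–6 → each gets rank 5.
Sample 1 values → pooled ranks: 48→3, 25→5, 64→2
Rank sum = 3 + 5 + 2 = 10

10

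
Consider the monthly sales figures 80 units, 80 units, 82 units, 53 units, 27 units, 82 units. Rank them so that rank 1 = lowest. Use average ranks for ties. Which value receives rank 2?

Sorted (ascending): 27, 53, 80, 80, 82, 82
The 2 values of 80 occupy positions 3–4 → average rank (3+4)/2 = 3.5.
The 2 values of 82 occupy positions 5–6 → average rank (5+6)/2 = 5.5.
Rank 2 → value 53.

53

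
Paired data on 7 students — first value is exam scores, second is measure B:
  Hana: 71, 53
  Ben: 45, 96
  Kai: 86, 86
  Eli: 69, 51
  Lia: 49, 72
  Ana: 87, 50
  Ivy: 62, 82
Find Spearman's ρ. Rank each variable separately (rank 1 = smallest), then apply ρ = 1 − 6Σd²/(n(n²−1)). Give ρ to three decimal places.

Ranks of variable 1: 5, 1, 6, 4, 2, 7, 3
Ranks of variable 2: 3, 7, 6, 2, 4, 1, 5
d = r₁ − r₂: 2, -6, 0, 2, -2, 6, -2
d²: 4, 36, 0, 4, 4, 36, 4; Σd² = 88
ρ = 1 − 6·88/(7·48) = 1 − 528/336 = -0.571

-0.571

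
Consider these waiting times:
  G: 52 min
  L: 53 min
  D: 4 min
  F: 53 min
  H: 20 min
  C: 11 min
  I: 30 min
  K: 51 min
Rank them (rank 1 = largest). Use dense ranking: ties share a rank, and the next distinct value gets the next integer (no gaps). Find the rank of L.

Sorted (descending): 53, 53, 52, 51, 30, 20, 11, 4
The 2 values of 53 share dense rank 1.
Remaining distinct values take the next consecutive integers.
L has value 53 min → rank 1.

1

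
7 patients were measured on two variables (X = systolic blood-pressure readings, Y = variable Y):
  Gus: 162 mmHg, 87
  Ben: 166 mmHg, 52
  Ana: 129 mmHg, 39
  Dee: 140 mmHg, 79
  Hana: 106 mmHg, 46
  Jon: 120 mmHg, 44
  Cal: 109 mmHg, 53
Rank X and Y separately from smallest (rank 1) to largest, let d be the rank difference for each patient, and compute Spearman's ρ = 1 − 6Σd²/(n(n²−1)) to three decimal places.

Ranks of variable 1: 6, 7, 4, 5, 1, 3, 2
Ranks of variable 2: 7, 4, 1, 6, 3, 2, 5
d = r₁ − r₂: -1, 3, 3, -1, -2, 1, -3
d²: 1, 9, 9, 1, 4, 1, 9; Σd² = 34
ρ = 1 − 6·34/(7·48) = 1 − 204/336 = 0.393

0.393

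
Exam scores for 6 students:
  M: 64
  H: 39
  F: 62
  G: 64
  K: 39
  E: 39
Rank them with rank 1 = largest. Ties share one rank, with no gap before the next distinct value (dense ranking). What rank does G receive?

1

Sorted (descending): 64, 64, 62, 39, 39, 39
The 2 values of 64 share dense rank 1.
The 3 values of 39 share dense rank 3.
Remaining distinct values take the next consecutive integers.
G has value 64 → rank 1.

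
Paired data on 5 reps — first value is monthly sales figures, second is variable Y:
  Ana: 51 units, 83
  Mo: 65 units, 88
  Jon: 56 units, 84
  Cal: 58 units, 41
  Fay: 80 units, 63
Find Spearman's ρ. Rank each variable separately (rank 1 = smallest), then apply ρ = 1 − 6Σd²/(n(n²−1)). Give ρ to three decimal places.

Ranks of variable 1: 1, 4, 2, 3, 5
Ranks of variable 2: 3, 5, 4, 1, 2
d = r₁ − r₂: -2, -1, -2, 2, 3
d²: 4, 1, 4, 4, 9; Σd² = 22
ρ = 1 − 6·22/(5·24) = 1 − 132/120 = -0.100

-0.100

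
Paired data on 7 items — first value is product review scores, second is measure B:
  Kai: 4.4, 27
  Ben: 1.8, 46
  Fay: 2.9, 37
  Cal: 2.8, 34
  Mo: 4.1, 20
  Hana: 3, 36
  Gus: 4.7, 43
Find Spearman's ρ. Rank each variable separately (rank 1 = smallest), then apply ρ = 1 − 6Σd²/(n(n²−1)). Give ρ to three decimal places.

Ranks of variable 1: 6, 1, 3, 2, 5, 4, 7
Ranks of variable 2: 2, 7, 5, 3, 1, 4, 6
d = r₁ − r₂: 4, -6, -2, -1, 4, 0, 1
d²: 16, 36, 4, 1, 16, 0, 1; Σd² = 74
ρ = 1 − 6·74/(7·48) = 1 − 444/336 = -0.321

-0.321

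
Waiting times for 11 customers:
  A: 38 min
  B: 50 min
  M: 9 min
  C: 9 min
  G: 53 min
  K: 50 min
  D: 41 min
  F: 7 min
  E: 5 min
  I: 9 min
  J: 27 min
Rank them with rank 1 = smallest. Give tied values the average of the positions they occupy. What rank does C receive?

Sorted (ascending): 5, 7, 9, 9, 9, 27, 38, 41, 50, 50, 53
The 3 values of 9 occupy positions 3–5 → average rank 4.
The 2 values of 50 occupy positions 9–10 → average rank (9+10)/2 = 9.5.
C has value 9 min → rank 4.

4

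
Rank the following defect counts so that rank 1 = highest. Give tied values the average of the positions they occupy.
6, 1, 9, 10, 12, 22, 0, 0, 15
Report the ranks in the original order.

6, 7, 5, 4, 3, 1, 8.5, 8.5, 2

Sorted (descending): 22, 15, 12, 10, 9, 6, 1, 0, 0
The 2 values of 0 occupy positions 8–9 → average rank (8+9)/2 = 8.5.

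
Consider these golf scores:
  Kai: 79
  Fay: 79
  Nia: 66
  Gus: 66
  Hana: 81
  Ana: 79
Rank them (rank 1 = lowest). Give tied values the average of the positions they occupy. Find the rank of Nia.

1.5

Sorted (ascending): 66, 66, 79, 79, 79, 81
The 2 values of 66 occupy positions 1–2 → average rank (1+2)/2 = 1.5.
The 3 values of 79 occupy positions 3–5 → average rank 4.
Nia has value 66 → rank 1.5.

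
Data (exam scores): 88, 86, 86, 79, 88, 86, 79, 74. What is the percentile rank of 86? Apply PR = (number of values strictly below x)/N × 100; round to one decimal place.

37.5

N = 8.
Strictly below 86: 3. Equal to 86: 3.
PR = 3/8 × 100 = 37.5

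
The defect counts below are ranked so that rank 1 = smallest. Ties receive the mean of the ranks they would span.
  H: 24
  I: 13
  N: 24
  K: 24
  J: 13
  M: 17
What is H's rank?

Sorted (ascending): 13, 13, 17, 24, 24, 24
The 2 values of 13 occupy positions 1–2 → average rank (1+2)/2 = 1.5.
The 3 values of 24 occupy positions 4–6 → average rank 5.
H has value 24 → rank 5.

5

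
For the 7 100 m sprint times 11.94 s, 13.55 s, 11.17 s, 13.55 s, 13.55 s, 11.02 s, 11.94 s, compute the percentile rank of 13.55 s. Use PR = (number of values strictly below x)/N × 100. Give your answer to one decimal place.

57.1

N = 7.
Strictly below 13.55: 4. Equal to 13.55: 3.
PR = 4/7 × 100 = 57.1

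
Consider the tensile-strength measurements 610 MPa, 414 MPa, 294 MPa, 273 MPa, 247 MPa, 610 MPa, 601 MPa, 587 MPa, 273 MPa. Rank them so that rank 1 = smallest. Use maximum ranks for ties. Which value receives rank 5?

Sorted (ascending): 247, 273, 273, 294, 414, 587, 601, 610, 610
The 2 values of 273 occupy positions 2–3 → each gets rank 3.
The 2 values of 610 occupy positions 8–9 → each gets rank 9.
Rank 5 → value 414.

414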